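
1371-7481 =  - 6110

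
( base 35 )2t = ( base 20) 4J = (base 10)99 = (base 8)143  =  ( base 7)201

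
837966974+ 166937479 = 1004904453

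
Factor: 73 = 73^1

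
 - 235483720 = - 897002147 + 661518427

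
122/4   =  61/2  =  30.50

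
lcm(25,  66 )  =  1650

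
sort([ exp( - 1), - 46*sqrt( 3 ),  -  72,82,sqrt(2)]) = [ - 46*sqrt( 3 ), - 72, exp(  -  1 ),sqrt ( 2 ),82]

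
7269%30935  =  7269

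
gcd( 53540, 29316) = 4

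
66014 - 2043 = 63971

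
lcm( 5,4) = 20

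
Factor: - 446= - 2^1*223^1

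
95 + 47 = 142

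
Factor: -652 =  -2^2 * 163^1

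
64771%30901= 2969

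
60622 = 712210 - 651588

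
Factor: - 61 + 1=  - 60 = - 2^2*3^1*5^1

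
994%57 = 25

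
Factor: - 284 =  - 2^2*71^1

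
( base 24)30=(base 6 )200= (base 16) 48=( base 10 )72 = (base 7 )132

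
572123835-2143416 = 569980419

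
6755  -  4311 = 2444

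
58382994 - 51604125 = 6778869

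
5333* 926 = 4938358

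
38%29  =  9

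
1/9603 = 1/9603=0.00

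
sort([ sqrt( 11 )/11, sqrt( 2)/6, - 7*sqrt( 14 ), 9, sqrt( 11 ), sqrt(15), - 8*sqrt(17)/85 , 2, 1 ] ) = [-7*sqrt(14 ), - 8*sqrt (17) /85,sqrt ( 2 )/6, sqrt( 11)/11, 1, 2, sqrt(11), sqrt( 15), 9] 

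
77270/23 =77270/23 = 3359.57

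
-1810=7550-9360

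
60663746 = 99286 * 611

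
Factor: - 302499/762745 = - 3^2 * 5^ (-1 )*19^1 * 29^1 * 61^1*79^ (-1)*1931^( - 1)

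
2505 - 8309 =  - 5804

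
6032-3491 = 2541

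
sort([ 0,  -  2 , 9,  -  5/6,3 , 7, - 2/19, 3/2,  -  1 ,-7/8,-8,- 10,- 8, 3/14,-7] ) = [-10,-8,-8, - 7,  -  2,-1, - 7/8, - 5/6, - 2/19,0, 3/14,3/2,3, 7, 9 ] 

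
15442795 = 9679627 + 5763168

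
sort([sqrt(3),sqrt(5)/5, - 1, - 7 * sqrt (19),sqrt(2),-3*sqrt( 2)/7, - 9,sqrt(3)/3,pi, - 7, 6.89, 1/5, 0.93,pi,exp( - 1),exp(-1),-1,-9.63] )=[  -  7*sqrt(19), -9.63, - 9, - 7, - 1, - 1, - 3*sqrt(2) /7,1/5,exp(- 1),exp( - 1 ),sqrt(5 )/5, sqrt(3 ) /3,0.93,sqrt(2 ),sqrt ( 3),pi, pi,  6.89] 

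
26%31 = 26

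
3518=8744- 5226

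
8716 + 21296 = 30012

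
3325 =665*5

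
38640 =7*5520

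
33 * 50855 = 1678215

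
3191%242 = 45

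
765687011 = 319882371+445804640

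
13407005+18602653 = 32009658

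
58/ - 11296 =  - 29/5648 = - 0.01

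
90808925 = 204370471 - 113561546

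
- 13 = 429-442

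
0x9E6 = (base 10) 2534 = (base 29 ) 30b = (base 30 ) 2oe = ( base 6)15422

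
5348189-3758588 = 1589601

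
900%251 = 147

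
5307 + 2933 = 8240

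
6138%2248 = 1642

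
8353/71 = 117 + 46/71=117.65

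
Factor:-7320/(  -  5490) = 2^2*3^( - 1) = 4/3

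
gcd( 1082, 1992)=2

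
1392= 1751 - 359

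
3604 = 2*1802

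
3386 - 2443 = 943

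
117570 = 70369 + 47201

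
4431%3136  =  1295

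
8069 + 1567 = 9636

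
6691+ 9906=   16597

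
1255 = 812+443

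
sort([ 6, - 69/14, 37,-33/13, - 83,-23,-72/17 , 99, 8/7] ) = [ - 83,-23, - 69/14,-72/17,-33/13,8/7, 6,37,  99 ]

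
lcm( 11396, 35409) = 991452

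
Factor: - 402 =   -  2^1 * 3^1 * 67^1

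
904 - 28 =876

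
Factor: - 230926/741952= - 2^( - 5)*19^1* 59^1*103^1*11593^( -1 )  =  - 115463/370976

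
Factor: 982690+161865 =1144555 = 5^1*228911^1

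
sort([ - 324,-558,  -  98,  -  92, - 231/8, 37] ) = [- 558, - 324, - 98 , - 92, - 231/8,  37 ] 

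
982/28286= 491/14143 = 0.03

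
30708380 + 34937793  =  65646173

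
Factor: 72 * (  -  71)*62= - 2^4*3^2*31^1*71^1 = - 316944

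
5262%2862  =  2400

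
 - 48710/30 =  - 1624 + 1/3= - 1623.67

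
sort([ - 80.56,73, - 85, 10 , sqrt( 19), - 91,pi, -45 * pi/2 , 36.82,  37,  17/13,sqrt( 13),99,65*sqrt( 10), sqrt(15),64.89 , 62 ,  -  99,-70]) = [-99,-91,-85,-80.56, - 45 * pi/2, - 70, 17/13,pi, sqrt( 13),sqrt ( 15) , sqrt( 19 ),10,  36.82,37,62,64.89,73 , 99 , 65*sqrt(  10 ) ] 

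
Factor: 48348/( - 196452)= - 3^( - 1 )*79^1*107^(-1 ) = - 79/321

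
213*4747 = 1011111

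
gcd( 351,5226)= 39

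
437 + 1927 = 2364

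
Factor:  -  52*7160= - 372320 = -2^5*5^1*13^1*179^1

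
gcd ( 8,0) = 8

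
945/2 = 472 + 1/2 = 472.50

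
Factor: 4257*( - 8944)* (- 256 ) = 9747099648 =2^12 * 3^2*11^1*13^1*43^2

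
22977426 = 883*26022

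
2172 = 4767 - 2595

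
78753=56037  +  22716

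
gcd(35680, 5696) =32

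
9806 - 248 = 9558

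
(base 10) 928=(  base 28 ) 154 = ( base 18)2FA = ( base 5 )12203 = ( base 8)1640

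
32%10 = 2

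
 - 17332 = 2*( - 8666)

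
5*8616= 43080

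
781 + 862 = 1643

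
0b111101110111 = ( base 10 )3959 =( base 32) 3rn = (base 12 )235b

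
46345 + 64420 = 110765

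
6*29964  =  179784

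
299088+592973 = 892061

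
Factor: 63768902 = 2^1*19^1 * 1678129^1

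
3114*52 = 161928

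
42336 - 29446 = 12890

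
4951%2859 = 2092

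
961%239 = 5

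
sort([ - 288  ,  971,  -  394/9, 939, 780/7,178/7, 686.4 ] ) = [ - 288, - 394/9,178/7 , 780/7 , 686.4,939, 971 ] 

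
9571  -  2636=6935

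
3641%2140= 1501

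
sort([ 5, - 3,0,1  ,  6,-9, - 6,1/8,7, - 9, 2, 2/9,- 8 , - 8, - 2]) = [ - 9, - 9, -8, - 8, - 6, - 3, - 2, 0, 1/8,2/9,1,2,5,6, 7]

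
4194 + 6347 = 10541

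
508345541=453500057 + 54845484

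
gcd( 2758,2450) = 14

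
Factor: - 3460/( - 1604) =865/401 = 5^1*173^1*401^( - 1)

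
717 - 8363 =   -  7646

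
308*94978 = 29253224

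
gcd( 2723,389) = 389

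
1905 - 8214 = -6309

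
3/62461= 3/62461 = 0.00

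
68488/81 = 845 + 43/81 = 845.53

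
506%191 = 124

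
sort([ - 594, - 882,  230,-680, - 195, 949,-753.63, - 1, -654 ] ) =[ - 882, - 753.63, - 680, - 654 , - 594, - 195, - 1, 230, 949] 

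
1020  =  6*170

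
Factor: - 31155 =-3^1 * 5^1  *  31^1 * 67^1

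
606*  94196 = 57082776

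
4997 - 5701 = - 704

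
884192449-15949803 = 868242646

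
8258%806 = 198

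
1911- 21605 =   -  19694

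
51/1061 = 51/1061 =0.05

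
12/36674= 6/18337  =  0.00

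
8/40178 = 4/20089 = 0.00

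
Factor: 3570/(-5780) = -21/34 = - 2^( - 1 )*3^1*7^1  *  17^( - 1)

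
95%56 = 39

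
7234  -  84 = 7150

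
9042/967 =9042/967 = 9.35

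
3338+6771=10109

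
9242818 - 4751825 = 4490993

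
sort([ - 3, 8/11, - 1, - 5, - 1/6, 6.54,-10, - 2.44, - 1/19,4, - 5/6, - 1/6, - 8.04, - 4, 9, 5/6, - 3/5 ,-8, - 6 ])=[ - 10, - 8.04, - 8, - 6,-5, - 4, - 3, - 2.44, - 1, - 5/6, - 3/5,- 1/6, - 1/6, - 1/19,  8/11,5/6,4, 6.54,9] 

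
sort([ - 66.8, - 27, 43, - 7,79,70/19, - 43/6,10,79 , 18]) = [ - 66.8,-27,-43/6, - 7, 70/19, 10, 18, 43, 79,79]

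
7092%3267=558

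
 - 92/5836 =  - 1+ 1436/1459=- 0.02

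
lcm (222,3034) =9102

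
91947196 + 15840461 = 107787657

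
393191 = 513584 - 120393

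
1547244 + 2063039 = 3610283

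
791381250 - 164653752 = 626727498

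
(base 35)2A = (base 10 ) 80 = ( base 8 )120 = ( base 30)2K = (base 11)73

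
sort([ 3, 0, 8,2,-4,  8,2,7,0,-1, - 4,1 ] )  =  [ - 4,-4, - 1,0, 0,1,2,  2, 3,7,8 , 8 ] 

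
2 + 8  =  10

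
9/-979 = - 1 + 970/979= - 0.01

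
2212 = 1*2212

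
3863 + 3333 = 7196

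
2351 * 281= 660631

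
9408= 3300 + 6108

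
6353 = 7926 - 1573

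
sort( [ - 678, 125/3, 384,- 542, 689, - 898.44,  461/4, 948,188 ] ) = [ - 898.44,  -  678,-542,125/3, 461/4,188, 384,689, 948]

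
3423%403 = 199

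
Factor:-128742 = - 2^1*3^1*43^1*499^1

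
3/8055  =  1/2685 = 0.00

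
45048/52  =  11262/13  =  866.31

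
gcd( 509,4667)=1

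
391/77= 391/77   =  5.08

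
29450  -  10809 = 18641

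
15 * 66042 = 990630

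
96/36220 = 24/9055 = 0.00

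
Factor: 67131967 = 7^1 * 499^1*19219^1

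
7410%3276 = 858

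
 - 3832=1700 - 5532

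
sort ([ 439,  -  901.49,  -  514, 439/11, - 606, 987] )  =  [-901.49, - 606, - 514, 439/11, 439, 987]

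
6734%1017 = 632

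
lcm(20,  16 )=80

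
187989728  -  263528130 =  - 75538402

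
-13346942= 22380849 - 35727791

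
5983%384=223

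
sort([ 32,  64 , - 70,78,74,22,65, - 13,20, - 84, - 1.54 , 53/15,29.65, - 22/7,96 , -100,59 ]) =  [ - 100, - 84 , - 70, - 13,-22/7, - 1.54, 53/15,  20,22,29.65,32,59,64, 65,74, 78,96]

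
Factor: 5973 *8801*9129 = 479896677117 = 3^2  *  11^1*13^1*17^1*179^1 *181^1*677^1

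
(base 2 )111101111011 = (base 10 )3963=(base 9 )5383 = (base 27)5bl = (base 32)3rr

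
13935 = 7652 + 6283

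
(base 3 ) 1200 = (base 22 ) 21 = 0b101101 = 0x2D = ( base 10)45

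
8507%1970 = 627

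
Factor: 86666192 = 2^4*463^1 * 11699^1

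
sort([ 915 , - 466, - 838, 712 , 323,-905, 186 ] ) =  [ - 905 , - 838, -466 , 186,323,712 , 915]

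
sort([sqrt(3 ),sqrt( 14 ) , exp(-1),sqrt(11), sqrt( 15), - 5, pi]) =[ - 5,  exp( - 1)  ,  sqrt (3),pi,sqrt(11),sqrt(14),sqrt( 15 ) ] 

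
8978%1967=1110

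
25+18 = 43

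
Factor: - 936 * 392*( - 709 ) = 260140608 = 2^6 * 3^2*7^2*13^1*709^1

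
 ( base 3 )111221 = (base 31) C4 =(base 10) 376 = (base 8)570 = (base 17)152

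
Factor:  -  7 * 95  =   - 665 = - 5^1*7^1*19^1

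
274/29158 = 137/14579 =0.01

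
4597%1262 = 811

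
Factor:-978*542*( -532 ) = 282000432 = 2^4*3^1*7^1*19^1 * 163^1* 271^1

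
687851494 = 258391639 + 429459855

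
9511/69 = 137 + 58/69 = 137.84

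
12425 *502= 6237350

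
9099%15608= 9099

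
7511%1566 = 1247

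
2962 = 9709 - 6747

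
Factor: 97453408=2^5*13^1 * 317^1*739^1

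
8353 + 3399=11752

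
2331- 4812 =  - 2481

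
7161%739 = 510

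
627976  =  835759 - 207783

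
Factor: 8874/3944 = 9/4 = 2^( - 2)*3^2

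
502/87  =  5  +  67/87  =  5.77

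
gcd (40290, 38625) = 15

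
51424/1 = 51424=51424.00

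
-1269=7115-8384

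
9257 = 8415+842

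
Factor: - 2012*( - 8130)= 2^3*3^1*5^1*271^1*503^1= 16357560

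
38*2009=76342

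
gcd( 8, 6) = 2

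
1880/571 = 1880/571 = 3.29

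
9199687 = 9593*959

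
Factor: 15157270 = 2^1 * 5^1*1515727^1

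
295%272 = 23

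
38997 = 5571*7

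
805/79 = 805/79 = 10.19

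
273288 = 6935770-6662482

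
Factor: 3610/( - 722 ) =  - 5 = -5^1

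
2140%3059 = 2140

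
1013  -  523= 490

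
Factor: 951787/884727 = 3^( - 2)*197^( - 1)*499^(-1 )*951787^1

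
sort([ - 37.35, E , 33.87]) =[ - 37.35, E, 33.87]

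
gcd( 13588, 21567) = 79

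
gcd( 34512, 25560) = 24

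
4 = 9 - 5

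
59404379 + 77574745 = 136979124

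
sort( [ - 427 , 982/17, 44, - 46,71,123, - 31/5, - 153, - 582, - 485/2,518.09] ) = [ - 582, - 427, - 485/2, - 153, - 46, - 31/5,44, 982/17,71 , 123, 518.09 ]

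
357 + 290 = 647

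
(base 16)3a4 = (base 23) 1HC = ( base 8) 1644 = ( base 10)932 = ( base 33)s8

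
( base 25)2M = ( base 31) 2a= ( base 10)72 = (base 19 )3f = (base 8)110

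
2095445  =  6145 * 341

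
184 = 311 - 127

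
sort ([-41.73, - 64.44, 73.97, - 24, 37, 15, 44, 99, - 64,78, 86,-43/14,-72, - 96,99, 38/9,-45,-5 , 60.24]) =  [-96, - 72,  -  64.44,-64,  -  45,- 41.73,-24,-5, - 43/14, 38/9,15, 37, 44,60.24, 73.97, 78, 86, 99, 99] 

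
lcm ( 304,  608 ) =608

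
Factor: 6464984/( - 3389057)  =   - 2^3*7^( - 1 )*59^1*13697^1*484151^( - 1)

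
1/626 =1/626=0.00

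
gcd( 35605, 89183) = 1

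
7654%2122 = 1288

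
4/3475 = 4/3475 = 0.00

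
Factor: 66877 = 66877^1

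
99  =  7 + 92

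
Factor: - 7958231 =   -  7958231^1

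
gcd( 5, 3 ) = 1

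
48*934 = 44832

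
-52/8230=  - 26/4115= - 0.01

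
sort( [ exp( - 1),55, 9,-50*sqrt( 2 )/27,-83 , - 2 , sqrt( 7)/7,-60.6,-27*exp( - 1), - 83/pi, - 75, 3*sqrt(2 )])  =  [ - 83 , - 75, - 60.6  , - 83/pi,-27*exp ( - 1 ), - 50*sqrt( 2 ) /27,  -  2, exp(  -  1), sqrt ( 7) /7, 3 * sqrt (2) , 9, 55] 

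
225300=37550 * 6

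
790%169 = 114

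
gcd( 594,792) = 198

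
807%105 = 72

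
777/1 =777 = 777.00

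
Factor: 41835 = 3^1*5^1*2789^1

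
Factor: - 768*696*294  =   - 157151232=-2^12*3^3*7^2*29^1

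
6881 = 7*983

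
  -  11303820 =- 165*68508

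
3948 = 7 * 564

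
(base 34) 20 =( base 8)104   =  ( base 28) 2C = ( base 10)68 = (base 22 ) 32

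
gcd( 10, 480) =10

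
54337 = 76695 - 22358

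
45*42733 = 1922985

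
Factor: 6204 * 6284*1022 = 2^5*3^1*7^1*11^1*47^1*73^1*1571^1 = 39843626592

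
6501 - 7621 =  - 1120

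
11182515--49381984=60564499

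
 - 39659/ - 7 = 39659/7 = 5665.57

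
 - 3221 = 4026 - 7247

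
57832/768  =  7229/96 = 75.30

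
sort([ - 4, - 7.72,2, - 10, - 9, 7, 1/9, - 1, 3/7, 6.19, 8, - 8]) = [ - 10,  -  9, -8, - 7.72, - 4, - 1, 1/9, 3/7,2 , 6.19,7, 8]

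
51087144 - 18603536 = 32483608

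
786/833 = 786/833 = 0.94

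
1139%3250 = 1139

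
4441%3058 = 1383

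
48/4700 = 12/1175 = 0.01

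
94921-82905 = 12016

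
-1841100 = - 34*54150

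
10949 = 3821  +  7128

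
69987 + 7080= 77067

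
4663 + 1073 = 5736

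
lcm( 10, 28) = 140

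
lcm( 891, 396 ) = 3564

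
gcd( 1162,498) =166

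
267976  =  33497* 8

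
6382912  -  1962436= 4420476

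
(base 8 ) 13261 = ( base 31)61c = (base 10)5809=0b1011010110001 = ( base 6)42521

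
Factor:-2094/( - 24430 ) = 3/35 = 3^1*5^(-1)*7^(-1)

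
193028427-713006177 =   -  519977750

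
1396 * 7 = 9772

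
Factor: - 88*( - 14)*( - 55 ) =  - 2^4 *5^1*7^1*11^2 = -67760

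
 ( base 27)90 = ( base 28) 8j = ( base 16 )F3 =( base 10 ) 243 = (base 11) 201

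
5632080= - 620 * ( - 9084)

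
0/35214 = 0 =0.00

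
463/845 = 463/845 = 0.55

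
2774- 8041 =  -5267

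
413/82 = 5+ 3/82 = 5.04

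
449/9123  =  449/9123= 0.05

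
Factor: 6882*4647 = 31980654 = 2^1 *3^2*31^1*37^1*1549^1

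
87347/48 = 87347/48 = 1819.73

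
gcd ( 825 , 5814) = 3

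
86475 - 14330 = 72145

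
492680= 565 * 872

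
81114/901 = 90 + 24/901= 90.03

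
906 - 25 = 881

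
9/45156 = 3/15052 = 0.00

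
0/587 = 0 = 0.00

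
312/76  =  78/19 = 4.11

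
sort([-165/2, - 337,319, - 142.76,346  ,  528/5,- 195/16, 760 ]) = [- 337 ,- 142.76 ,-165/2, - 195/16, 528/5, 319,346, 760] 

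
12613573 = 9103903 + 3509670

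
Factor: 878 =2^1*439^1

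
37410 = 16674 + 20736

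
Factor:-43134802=  -  2^1*21567401^1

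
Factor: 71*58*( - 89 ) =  - 2^1*29^1  *71^1*89^1  =  -366502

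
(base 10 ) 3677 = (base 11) 2843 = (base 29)4an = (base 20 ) 93H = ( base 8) 7135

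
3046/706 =1523/353 = 4.31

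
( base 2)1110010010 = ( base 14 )494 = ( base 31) tf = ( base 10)914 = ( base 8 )1622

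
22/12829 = 22/12829 = 0.00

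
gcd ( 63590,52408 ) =2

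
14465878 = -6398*(-2261 ) 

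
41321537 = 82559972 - 41238435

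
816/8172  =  68/681 = 0.10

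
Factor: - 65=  - 5^1*13^1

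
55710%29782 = 25928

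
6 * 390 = 2340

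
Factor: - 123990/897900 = - 4133/29930  =  - 2^( - 1 )*5^( - 1)*41^( - 1) * 73^(-1)*4133^1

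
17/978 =17/978 =0.02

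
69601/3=69601/3 =23200.33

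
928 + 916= 1844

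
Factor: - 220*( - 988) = 2^4 *5^1*11^1 * 13^1*19^1= 217360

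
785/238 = 785/238 =3.30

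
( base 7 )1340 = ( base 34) f8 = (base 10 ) 518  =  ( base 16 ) 206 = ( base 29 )hp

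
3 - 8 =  - 5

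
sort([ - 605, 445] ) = [-605, 445 ]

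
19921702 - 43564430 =  -  23642728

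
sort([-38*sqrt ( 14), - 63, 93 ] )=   [-38 *sqrt(14), - 63,93]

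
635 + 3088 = 3723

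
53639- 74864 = - 21225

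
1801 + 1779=3580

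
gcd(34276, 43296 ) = 1804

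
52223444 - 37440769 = 14782675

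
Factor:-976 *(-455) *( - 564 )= -250461120 = - 2^6 *3^1*5^1*7^1*13^1 *47^1*61^1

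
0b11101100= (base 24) 9k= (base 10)236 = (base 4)3230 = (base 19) C8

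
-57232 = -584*98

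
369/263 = 369/263=1.40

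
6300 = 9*700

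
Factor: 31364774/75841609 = 2^1 * 7^1 *59^( - 1 )*1285451^( - 1 )*2240341^1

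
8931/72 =2977/24 = 124.04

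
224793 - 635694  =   - 410901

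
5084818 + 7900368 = 12985186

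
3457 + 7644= 11101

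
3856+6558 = 10414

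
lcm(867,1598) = 81498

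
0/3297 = 0 = 0.00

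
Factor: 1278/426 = 3= 3^1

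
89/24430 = 89/24430 = 0.00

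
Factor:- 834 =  - 2^1*3^1 * 139^1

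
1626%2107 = 1626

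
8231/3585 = 2 + 1061/3585= 2.30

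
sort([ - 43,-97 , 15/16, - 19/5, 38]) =[ - 97, - 43, - 19/5, 15/16, 38]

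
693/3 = 231 = 231.00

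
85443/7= 85443/7 = 12206.14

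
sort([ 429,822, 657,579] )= [429 , 579,657, 822]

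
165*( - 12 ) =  - 1980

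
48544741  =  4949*9809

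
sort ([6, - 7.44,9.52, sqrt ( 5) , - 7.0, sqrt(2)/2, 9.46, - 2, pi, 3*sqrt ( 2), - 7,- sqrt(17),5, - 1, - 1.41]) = [ - 7.44, - 7.0 ,-7,-sqrt(17 ),-2, - 1.41, -1, sqrt(2) /2,sqrt(5), pi, 3*sqrt(2 ), 5,6, 9.46, 9.52] 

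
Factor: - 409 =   -  409^1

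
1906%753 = 400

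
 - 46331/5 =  - 9267 + 4/5 = - 9266.20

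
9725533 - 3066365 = 6659168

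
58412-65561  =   -7149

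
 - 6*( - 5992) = 35952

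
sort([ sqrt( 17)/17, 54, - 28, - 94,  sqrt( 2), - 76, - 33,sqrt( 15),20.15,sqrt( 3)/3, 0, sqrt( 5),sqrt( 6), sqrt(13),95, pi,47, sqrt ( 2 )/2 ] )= [ - 94, - 76,- 33 , - 28,0, sqrt( 17 )/17, sqrt ( 3 )/3, sqrt( 2)/2,sqrt( 2 ), sqrt( 5 ), sqrt( 6), pi  ,  sqrt( 13), sqrt(15 ) , 20.15, 47, 54, 95]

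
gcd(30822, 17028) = 66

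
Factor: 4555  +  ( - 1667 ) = 2888 = 2^3*19^2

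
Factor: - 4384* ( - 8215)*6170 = 222209835200 = 2^6*5^2*31^1*53^1*137^1 * 617^1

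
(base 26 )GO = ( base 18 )168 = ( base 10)440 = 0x1b8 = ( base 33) DB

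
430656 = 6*71776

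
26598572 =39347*676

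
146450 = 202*725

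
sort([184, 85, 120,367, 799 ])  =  [ 85,120  ,  184,367, 799 ]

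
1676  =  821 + 855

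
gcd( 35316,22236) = 1308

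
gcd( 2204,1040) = 4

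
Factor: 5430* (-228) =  - 2^3*3^2*5^1*19^1*181^1 = -1238040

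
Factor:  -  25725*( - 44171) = 3^1*5^2 * 7^3*44171^1 = 1136298975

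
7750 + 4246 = 11996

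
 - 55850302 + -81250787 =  -137101089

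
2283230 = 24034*95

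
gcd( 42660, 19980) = 540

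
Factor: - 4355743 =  - 7^1*622249^1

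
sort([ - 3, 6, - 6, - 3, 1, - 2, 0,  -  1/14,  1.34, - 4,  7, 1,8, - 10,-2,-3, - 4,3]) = [ - 10,-6,-4, - 4, - 3, - 3, - 3  , - 2,  -  2, - 1/14, 0 , 1, 1, 1.34, 3,  6,  7,8 ] 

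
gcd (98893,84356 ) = 1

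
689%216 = 41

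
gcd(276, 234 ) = 6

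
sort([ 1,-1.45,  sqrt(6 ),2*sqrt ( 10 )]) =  [ - 1.45,  1,sqrt( 6 ) , 2 * sqrt(10 )]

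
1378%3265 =1378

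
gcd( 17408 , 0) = 17408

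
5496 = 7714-2218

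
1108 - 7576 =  - 6468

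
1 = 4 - 3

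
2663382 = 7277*366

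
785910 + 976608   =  1762518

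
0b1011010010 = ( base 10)722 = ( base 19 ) 200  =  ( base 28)PM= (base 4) 23102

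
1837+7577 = 9414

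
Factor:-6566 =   -  2^1*7^2*67^1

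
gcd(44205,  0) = 44205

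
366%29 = 18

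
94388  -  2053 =92335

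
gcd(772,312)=4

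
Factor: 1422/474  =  3 = 3^1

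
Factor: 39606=2^1*3^1*7^1*23^1 * 41^1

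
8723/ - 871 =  - 11 + 66/67 = -10.01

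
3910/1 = 3910  =  3910.00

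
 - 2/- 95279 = 2/95279 = 0.00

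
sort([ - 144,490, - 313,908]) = [ - 313,  -  144,490,908] 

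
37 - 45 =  - 8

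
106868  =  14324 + 92544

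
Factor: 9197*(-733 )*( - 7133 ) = 48086413333 = 7^1 * 17^1 *541^1*  733^1* 1019^1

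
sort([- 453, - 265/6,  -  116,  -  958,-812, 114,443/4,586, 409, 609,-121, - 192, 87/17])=[ - 958,-812,-453,-192, - 121, - 116,-265/6,87/17, 443/4, 114, 409,586, 609]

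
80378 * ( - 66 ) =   -  5304948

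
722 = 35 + 687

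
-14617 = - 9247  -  5370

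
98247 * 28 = 2750916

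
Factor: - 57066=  - 2^1*3^1  *  9511^1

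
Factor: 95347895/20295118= 2^( - 1) * 5^1*107^( - 1 )*3847^1*4957^1 * 94837^( - 1) 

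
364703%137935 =88833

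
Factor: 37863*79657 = 3016052991= 3^2* 7^1*601^1*79657^1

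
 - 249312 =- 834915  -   -585603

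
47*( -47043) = -2211021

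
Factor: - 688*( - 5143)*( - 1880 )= - 6652161920 = - 2^7*5^1*37^1*43^1*47^1*139^1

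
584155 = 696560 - 112405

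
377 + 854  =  1231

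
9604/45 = 9604/45 = 213.42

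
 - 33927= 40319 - 74246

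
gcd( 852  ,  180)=12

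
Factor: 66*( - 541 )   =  -35706 = -2^1*3^1*11^1*541^1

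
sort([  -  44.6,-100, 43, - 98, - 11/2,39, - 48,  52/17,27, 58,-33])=[-100, - 98, - 48, - 44.6, -33,-11/2,52/17,27,39,  43,58]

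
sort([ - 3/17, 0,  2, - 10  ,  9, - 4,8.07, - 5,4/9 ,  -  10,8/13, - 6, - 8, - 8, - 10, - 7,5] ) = [ - 10, - 10, - 10, - 8, - 8,  -  7, - 6, - 5, - 4, - 3/17, 0,4/9,8/13,2 , 5,8.07,9]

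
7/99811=7/99811 =0.00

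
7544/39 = 7544/39 = 193.44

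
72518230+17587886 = 90106116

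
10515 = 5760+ 4755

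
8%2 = 0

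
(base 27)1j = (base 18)2a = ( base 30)1g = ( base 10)46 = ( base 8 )56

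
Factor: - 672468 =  -2^2*3^1 * 56039^1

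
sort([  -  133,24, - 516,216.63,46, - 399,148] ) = [ - 516, - 399,-133,24,46 , 148 , 216.63 ] 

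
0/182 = 0 =0.00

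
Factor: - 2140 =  - 2^2*5^1*107^1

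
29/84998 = 29/84998  =  0.00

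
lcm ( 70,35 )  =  70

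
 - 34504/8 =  - 4313 = -4313.00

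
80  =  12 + 68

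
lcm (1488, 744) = 1488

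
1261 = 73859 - 72598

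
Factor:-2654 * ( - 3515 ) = 2^1*5^1*19^1*37^1*1327^1 =9328810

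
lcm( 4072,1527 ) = 12216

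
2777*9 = 24993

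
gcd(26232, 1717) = 1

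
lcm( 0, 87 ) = 0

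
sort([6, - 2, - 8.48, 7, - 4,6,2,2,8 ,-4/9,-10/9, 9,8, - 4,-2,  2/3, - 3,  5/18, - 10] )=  [ - 10, - 8.48, - 4,-4,  -  3,-2, -2, - 10/9, - 4/9,5/18,2/3, 2, 2,6, 6,  7, 8 , 8,9 ] 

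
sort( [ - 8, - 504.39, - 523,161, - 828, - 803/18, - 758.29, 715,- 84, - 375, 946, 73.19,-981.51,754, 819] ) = [ - 981.51, - 828, -758.29 ,-523, - 504.39,- 375, - 84, - 803/18 , -8, 73.19 , 161, 715, 754, 819, 946 ] 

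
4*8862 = 35448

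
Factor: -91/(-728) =2^(- 3)= 1/8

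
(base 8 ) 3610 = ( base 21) 47H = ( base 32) 1S8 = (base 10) 1928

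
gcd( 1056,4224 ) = 1056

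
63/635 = 63/635 = 0.10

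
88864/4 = 22216=22216.00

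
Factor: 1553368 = 2^3*281^1 * 691^1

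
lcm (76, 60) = 1140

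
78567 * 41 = 3221247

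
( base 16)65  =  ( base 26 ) 3n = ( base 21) 4H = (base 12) 85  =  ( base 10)101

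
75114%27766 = 19582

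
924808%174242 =53598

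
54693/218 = 54693/218 = 250.89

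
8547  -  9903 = -1356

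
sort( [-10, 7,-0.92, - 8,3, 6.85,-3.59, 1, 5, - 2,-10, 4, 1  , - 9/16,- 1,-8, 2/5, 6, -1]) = [ - 10  , - 10, - 8, - 8, - 3.59,-2,-1, - 1,  -  0.92, - 9/16,2/5, 1,1,3,4, 5, 6, 6.85, 7]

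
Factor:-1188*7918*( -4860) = 2^5* 3^8 * 5^1*11^1 * 37^1*107^1 = 45715998240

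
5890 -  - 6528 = 12418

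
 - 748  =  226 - 974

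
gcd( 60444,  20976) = 276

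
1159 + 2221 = 3380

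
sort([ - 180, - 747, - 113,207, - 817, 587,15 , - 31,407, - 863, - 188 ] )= [ - 863, - 817, - 747, - 188,-180, - 113 , - 31, 15, 207,407,587 ] 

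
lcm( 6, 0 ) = 0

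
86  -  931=  -  845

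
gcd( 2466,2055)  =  411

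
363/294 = 1+23/98 = 1.23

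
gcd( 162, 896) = 2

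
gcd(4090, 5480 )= 10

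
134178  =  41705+92473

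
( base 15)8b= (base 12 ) AB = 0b10000011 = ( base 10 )131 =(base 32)43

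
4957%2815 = 2142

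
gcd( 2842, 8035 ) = 1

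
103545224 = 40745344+62799880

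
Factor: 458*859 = 2^1*229^1 *859^1 = 393422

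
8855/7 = 1265 = 1265.00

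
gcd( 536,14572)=4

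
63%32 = 31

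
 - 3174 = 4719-7893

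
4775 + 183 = 4958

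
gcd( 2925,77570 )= 5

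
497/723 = 497/723= 0.69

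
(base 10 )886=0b1101110110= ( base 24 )1cm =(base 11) 736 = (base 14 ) 474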